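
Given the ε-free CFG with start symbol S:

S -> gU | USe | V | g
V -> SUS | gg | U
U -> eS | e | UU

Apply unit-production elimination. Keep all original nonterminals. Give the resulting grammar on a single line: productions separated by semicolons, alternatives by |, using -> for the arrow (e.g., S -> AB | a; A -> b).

S -> e | g | UU | eS | gU | gg | SUS | USe; U -> e | UU | eS; V -> e | UU | eS | gg | SUS

Unit productions: S->V, V->U.
Unit pairs (A ⇒* B via units): (S,U), (S,V), (V,U).
S: inherits non-unit rules of {S, U, V} → SUS | USe | UU | e | eS | g | gU | gg.
U: inherits non-unit rules of {U} → UU | e | eS.
V: inherits non-unit rules of {U, V} → SUS | UU | e | eS | gg.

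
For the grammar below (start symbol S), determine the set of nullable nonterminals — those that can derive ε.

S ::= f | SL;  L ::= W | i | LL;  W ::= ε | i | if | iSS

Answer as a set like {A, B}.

Directly nullable (have an ε-rule): {W}.
L is nullable via L -> W (every symbol on the right is already known nullable).
Not nullable: S — each has a terminal in every rule's right-hand side or depends on a non-nullable symbol.

{L, W}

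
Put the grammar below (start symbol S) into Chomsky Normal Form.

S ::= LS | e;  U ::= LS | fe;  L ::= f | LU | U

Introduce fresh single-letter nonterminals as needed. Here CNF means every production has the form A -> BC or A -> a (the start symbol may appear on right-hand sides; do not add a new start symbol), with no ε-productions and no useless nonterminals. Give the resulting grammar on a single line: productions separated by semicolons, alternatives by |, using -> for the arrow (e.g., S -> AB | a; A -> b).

No ε-productions.
After unit-elimination: S -> e | LS; L -> f | LS | LU | fe; U -> LS | fe.
TERM: introduce B -> e, A -> f and substitute in every rule of length ≥2.

S -> e | LS; A -> f; B -> e; L -> f | AB | LS | LU; U -> AB | LS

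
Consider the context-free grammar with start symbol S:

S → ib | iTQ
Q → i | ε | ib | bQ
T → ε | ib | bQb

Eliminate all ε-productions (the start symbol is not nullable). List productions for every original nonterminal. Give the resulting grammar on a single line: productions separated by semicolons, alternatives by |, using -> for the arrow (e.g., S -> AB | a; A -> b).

Nullable set: {Q, T}.
S -> iTQ: T, Q nullable, giving i | iQ | iT | iTQ.
Drop Q -> ε.
Q -> bQ: Q nullable, giving b | bQ.
Drop T -> ε.
T -> bQb: Q nullable, giving bQb | bb.
Unchanged (no nullable symbols): S -> ib; Q -> i; Q -> ib; T -> ib.

S -> i | iQ | iT | ib | iTQ; Q -> b | i | bQ | ib; T -> bb | ib | bQb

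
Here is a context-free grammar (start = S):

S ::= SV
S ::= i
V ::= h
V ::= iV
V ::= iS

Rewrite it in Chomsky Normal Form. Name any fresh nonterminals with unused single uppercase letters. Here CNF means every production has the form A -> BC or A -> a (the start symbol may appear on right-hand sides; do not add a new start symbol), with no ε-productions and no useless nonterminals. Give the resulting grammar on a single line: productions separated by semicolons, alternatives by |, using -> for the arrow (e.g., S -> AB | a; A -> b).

No ε-productions.
No unit productions to eliminate.
TERM: introduce A -> i and substitute in every rule of length ≥2.

S -> i | SV; A -> i; V -> h | AS | AV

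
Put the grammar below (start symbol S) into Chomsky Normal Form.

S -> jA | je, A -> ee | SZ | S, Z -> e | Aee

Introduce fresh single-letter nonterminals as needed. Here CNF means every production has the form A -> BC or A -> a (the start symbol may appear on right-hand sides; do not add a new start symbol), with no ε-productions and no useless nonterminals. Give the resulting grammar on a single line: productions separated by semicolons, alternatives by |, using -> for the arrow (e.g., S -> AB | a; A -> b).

S -> CA | CB; A -> BB | CA | CB | SZ; B -> e; C -> j; D -> BB; Z -> e | AD

No ε-productions.
After unit-elimination: S -> jA | je; A -> SZ | ee | jA | je; Z -> e | Aee.
TERM: introduce B -> e, C -> j and substitute in every rule of length ≥2.
BIN: Z -> ABB becomes Z -> AD, D -> BB.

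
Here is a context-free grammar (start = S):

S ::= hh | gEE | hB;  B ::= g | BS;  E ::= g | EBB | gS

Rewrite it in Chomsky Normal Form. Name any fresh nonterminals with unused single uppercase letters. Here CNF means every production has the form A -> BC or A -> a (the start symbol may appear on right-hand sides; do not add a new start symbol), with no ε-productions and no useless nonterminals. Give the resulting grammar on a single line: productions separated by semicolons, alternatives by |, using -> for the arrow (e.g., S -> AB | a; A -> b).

S -> AF | CB | CC; A -> g; B -> g | BS; C -> h; D -> BB; E -> g | AS | ED; F -> EE

No ε-productions.
No unit productions to eliminate.
TERM: introduce A -> g, C -> h and substitute in every rule of length ≥2.
BIN: E -> EBB becomes E -> ED, D -> BB; S -> AEE becomes S -> AF, F -> EE.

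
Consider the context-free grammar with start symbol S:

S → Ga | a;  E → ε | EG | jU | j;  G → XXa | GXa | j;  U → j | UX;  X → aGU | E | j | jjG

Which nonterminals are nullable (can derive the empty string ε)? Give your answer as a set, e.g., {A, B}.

{E, X}

Directly nullable (have an ε-rule): {E}.
X is nullable via X -> E (every symbol on the right is already known nullable).
Not nullable: G, S, U — each has a terminal in every rule's right-hand side or depends on a non-nullable symbol.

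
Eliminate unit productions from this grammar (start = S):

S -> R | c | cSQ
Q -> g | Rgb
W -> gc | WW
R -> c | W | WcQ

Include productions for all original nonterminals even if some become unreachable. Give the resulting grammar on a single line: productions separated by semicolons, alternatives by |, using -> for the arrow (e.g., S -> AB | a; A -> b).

Unit productions: R->W, S->R.
Unit pairs (A ⇒* B via units): (R,W), (S,R), (S,W).
S: inherits non-unit rules of {R, S, W} → WW | WcQ | c | cSQ | gc.
Q: inherits non-unit rules of {Q} → Rgb | g.
R: inherits non-unit rules of {R, W} → WW | WcQ | c | gc.
W: inherits non-unit rules of {W} → WW | gc.

S -> c | WW | gc | WcQ | cSQ; Q -> g | Rgb; R -> c | WW | gc | WcQ; W -> WW | gc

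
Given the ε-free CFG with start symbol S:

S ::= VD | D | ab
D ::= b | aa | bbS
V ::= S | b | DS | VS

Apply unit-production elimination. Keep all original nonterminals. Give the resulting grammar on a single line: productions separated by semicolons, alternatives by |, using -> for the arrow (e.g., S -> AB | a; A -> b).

S -> b | VD | aa | ab | bbS; D -> b | aa | bbS; V -> b | DS | VD | VS | aa | ab | bbS

Unit productions: S->D, V->S.
Unit pairs (A ⇒* B via units): (S,D), (V,D), (V,S).
S: inherits non-unit rules of {D, S} → VD | aa | ab | b | bbS.
D: inherits non-unit rules of {D} → aa | b | bbS.
V: inherits non-unit rules of {D, S, V} → DS | VD | VS | aa | ab | b | bbS.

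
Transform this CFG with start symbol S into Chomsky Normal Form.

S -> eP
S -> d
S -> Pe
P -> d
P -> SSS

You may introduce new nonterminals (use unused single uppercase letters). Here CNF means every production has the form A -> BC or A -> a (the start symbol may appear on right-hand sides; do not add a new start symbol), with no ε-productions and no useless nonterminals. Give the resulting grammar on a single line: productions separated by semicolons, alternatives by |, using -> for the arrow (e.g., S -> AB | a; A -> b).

No ε-productions.
No unit productions to eliminate.
TERM: introduce A -> e and substitute in every rule of length ≥2.
BIN: P -> SSS becomes P -> SB, B -> SS.

S -> d | AP | PA; A -> e; B -> SS; P -> d | SB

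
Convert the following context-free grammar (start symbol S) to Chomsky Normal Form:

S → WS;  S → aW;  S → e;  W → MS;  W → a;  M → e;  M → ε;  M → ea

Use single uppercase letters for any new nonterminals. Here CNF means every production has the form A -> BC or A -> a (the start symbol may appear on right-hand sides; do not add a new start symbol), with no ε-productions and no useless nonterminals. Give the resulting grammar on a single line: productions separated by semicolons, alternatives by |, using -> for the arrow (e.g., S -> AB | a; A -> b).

Nullable: {M}; after ε-elimination: S -> e | WS | aW; M -> e | ea; W -> S | a | MS.
After unit-elimination: S -> e | WS | aW; M -> e | ea; W -> a | e | MS | WS | aW.
TERM: introduce B -> a, A -> e and substitute in every rule of length ≥2.

S -> e | BW | WS; A -> e; B -> a; M -> e | AB; W -> a | e | BW | MS | WS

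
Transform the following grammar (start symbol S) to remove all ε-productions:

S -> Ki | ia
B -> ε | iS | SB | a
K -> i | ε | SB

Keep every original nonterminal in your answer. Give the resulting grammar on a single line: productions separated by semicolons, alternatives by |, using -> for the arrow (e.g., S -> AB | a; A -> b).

Nullable set: {B, K}.
S -> Ki: K nullable, giving Ki | i.
Drop B -> ε.
B -> SB: B nullable, giving S | SB.
Drop K -> ε.
K -> SB: B nullable, giving S | SB.
Unchanged (no nullable symbols): S -> ia; B -> a; B -> iS; K -> i.

S -> i | Ki | ia; B -> S | a | SB | iS; K -> S | i | SB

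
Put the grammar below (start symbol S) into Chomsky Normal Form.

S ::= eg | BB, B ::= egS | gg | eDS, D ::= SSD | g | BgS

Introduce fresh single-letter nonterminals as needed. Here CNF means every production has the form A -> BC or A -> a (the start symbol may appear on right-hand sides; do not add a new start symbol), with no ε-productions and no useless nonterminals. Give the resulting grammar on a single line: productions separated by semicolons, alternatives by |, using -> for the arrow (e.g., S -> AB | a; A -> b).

No ε-productions.
No unit productions to eliminate.
TERM: introduce A -> e, C -> g and substitute in every rule of length ≥2.
BIN: B -> ACS becomes B -> AE, E -> CS; B -> ADS becomes B -> AF, F -> DS; D -> BCS becomes D -> BG, G -> CS; D -> SSD becomes D -> SH, H -> SD.

S -> AC | BB; A -> e; B -> AE | AF | CC; C -> g; D -> g | BG | SH; E -> CS; F -> DS; G -> CS; H -> SD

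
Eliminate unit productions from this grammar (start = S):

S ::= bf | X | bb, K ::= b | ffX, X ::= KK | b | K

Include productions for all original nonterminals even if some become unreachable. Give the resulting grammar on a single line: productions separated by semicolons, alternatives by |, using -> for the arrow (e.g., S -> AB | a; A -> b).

S -> b | KK | bb | bf | ffX; K -> b | ffX; X -> b | KK | ffX

Unit productions: S->X, X->K.
Unit pairs (A ⇒* B via units): (S,K), (S,X), (X,K).
S: inherits non-unit rules of {K, S, X} → KK | b | bb | bf | ffX.
K: inherits non-unit rules of {K} → b | ffX.
X: inherits non-unit rules of {K, X} → KK | b | ffX.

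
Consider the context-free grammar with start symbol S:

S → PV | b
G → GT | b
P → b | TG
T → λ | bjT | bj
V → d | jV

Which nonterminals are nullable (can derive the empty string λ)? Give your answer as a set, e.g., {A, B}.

Directly nullable (have an ε-rule): {T}.
Not nullable: G, P, S, V — each has a terminal in every rule's right-hand side or depends on a non-nullable symbol.

{T}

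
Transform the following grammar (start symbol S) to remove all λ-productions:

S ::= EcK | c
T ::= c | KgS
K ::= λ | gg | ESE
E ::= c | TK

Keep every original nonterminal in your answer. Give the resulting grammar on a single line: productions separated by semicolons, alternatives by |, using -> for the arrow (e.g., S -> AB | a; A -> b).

Nullable set: {K}.
S -> EcK: K nullable, giving Ec | EcK.
E -> TK: K nullable, giving T | TK.
Drop K -> λ.
T -> KgS: K nullable, giving KgS | gS.
Unchanged (no nullable symbols): S -> c; E -> c; K -> ESE; K -> gg; T -> c.

S -> c | Ec | EcK; E -> T | c | TK; K -> gg | ESE; T -> c | gS | KgS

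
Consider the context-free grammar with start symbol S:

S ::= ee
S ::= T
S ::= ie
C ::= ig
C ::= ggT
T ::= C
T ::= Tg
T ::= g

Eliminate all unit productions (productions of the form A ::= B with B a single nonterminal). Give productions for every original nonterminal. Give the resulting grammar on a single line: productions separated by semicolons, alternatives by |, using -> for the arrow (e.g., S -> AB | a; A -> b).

S -> g | Tg | ee | ie | ig | ggT; C -> ig | ggT; T -> g | Tg | ig | ggT

Unit productions: S->T, T->C.
Unit pairs (A ⇒* B via units): (S,C), (S,T), (T,C).
S: inherits non-unit rules of {C, S, T} → Tg | ee | g | ggT | ie | ig.
C: inherits non-unit rules of {C} → ggT | ig.
T: inherits non-unit rules of {C, T} → Tg | g | ggT | ig.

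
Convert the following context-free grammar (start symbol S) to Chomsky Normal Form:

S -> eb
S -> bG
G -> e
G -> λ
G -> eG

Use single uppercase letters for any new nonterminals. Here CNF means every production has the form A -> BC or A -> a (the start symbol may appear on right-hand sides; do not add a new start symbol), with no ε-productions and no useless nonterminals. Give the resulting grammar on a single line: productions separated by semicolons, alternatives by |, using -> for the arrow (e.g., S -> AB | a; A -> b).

S -> b | AB | BG; A -> e; B -> b; G -> e | AG

Nullable: {G}; after ε-elimination: S -> b | bG | eb; G -> e | eG.
No unit productions to eliminate.
TERM: introduce B -> b, A -> e and substitute in every rule of length ≥2.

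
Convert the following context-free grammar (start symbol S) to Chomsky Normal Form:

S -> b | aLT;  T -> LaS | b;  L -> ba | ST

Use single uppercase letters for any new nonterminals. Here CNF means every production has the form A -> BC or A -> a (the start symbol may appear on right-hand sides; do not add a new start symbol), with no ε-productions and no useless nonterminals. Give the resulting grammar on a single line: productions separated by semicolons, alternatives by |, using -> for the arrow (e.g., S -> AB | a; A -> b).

S -> b | BC; A -> b; B -> a; C -> LT; D -> BS; L -> AB | ST; T -> b | LD

No ε-productions.
No unit productions to eliminate.
TERM: introduce B -> a, A -> b and substitute in every rule of length ≥2.
BIN: S -> BLT becomes S -> BC, C -> LT; T -> LBS becomes T -> LD, D -> BS.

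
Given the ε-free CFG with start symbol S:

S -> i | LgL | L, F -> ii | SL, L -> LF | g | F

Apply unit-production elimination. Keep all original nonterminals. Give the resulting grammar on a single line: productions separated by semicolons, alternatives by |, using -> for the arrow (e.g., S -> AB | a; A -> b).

Unit productions: L->F, S->L.
Unit pairs (A ⇒* B via units): (L,F), (S,F), (S,L).
S: inherits non-unit rules of {F, L, S} → LF | LgL | SL | g | i | ii.
F: inherits non-unit rules of {F} → SL | ii.
L: inherits non-unit rules of {F, L} → LF | SL | g | ii.

S -> g | i | LF | SL | ii | LgL; F -> SL | ii; L -> g | LF | SL | ii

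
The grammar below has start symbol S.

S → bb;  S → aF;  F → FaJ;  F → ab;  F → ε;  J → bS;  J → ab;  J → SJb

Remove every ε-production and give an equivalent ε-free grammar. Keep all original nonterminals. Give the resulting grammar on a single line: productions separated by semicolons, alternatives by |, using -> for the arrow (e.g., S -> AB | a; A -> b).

S -> a | aF | bb; F -> aJ | ab | FaJ; J -> ab | bS | SJb

Nullable set: {F}.
S -> aF: F nullable, giving a | aF.
Drop F -> ε.
F -> FaJ: F nullable, giving FaJ | aJ.
Unchanged (no nullable symbols): S -> bb; F -> ab; J -> SJb; J -> ab; J -> bS.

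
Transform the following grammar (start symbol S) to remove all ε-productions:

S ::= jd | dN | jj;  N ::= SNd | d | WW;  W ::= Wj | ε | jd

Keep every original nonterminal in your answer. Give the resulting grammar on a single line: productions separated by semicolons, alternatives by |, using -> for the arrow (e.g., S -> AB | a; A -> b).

S -> d | dN | jd | jj; N -> W | d | Sd | WW | SNd; W -> j | Wj | jd

Nullable set: {N, W}.
S -> dN: N nullable, giving d | dN.
N -> SNd: N nullable, giving SNd | Sd.
N -> WW: W, W nullable, giving W | WW.
Drop W -> ε.
W -> Wj: W nullable, giving Wj | j.
Unchanged (no nullable symbols): S -> jd; S -> jj; N -> d; W -> jd.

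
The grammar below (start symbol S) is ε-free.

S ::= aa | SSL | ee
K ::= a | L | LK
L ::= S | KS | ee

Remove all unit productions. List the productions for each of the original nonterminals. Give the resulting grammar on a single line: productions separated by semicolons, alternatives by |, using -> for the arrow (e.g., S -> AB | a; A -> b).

Unit productions: K->L, L->S.
Unit pairs (A ⇒* B via units): (K,L), (K,S), (L,S).
S: inherits non-unit rules of {S} → SSL | aa | ee.
K: inherits non-unit rules of {K, L, S} → KS | LK | SSL | a | aa | ee.
L: inherits non-unit rules of {L, S} → KS | SSL | aa | ee.

S -> aa | ee | SSL; K -> a | KS | LK | aa | ee | SSL; L -> KS | aa | ee | SSL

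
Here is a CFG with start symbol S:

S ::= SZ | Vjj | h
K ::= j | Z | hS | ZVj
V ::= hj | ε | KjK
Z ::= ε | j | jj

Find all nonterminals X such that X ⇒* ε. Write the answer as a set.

Directly nullable (have an ε-rule): {V, Z}.
K is nullable via K -> Z (every symbol on the right is already known nullable).
Not nullable: S — each has a terminal in every rule's right-hand side or depends on a non-nullable symbol.

{K, V, Z}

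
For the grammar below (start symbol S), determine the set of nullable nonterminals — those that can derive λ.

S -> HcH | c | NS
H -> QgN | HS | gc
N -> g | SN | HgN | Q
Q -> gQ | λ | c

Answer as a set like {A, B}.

{N, Q}

Directly nullable (have an ε-rule): {Q}.
N is nullable via N -> Q (every symbol on the right is already known nullable).
Not nullable: H, S — each has a terminal in every rule's right-hand side or depends on a non-nullable symbol.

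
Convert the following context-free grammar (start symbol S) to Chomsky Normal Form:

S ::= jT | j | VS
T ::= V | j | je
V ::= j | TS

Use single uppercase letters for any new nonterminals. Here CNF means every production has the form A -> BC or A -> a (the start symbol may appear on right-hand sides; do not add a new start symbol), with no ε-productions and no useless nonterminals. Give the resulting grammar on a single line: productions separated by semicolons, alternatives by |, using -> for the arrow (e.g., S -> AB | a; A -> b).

S -> j | AT | VS; A -> j; B -> e; T -> j | AB | TS; V -> j | TS

No ε-productions.
After unit-elimination: S -> j | VS | jT; T -> j | TS | je; V -> j | TS.
TERM: introduce B -> e, A -> j and substitute in every rule of length ≥2.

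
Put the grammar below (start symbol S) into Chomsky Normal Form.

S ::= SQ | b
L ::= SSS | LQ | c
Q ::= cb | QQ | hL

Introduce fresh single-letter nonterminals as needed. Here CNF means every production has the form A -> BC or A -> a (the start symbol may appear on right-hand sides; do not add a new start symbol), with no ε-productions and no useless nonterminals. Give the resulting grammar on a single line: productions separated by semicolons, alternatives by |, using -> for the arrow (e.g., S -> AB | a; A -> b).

No ε-productions.
No unit productions to eliminate.
TERM: introduce B -> b, A -> c, C -> h and substitute in every rule of length ≥2.
BIN: L -> SSS becomes L -> SD, D -> SS.

S -> b | SQ; A -> c; B -> b; C -> h; D -> SS; L -> c | LQ | SD; Q -> AB | CL | QQ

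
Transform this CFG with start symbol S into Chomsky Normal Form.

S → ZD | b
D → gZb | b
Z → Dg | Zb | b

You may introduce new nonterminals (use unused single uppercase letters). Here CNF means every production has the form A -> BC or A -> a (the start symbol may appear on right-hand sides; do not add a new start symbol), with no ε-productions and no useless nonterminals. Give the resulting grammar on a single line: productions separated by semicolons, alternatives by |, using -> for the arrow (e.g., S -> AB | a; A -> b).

No ε-productions.
No unit productions to eliminate.
TERM: introduce B -> b, A -> g and substitute in every rule of length ≥2.
BIN: D -> AZB becomes D -> AC, C -> ZB.

S -> b | ZD; A -> g; B -> b; C -> ZB; D -> b | AC; Z -> b | DA | ZB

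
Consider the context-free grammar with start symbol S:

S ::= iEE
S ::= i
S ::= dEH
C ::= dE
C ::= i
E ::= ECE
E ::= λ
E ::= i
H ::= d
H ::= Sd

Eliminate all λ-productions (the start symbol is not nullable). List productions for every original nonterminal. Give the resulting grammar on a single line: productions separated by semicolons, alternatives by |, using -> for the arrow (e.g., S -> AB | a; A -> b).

S -> i | dH | iE | dEH | iEE; C -> d | i | dE; E -> C | i | CE | EC | ECE; H -> d | Sd

Nullable set: {E}.
S -> dEH: E nullable, giving dEH | dH.
S -> iEE: E, E nullable, giving i | iE | iEE.
C -> dE: E nullable, giving d | dE.
Drop E -> λ.
E -> ECE: E, E nullable, giving C | CE | EC | ECE.
Unchanged (no nullable symbols): S -> i; C -> i; E -> i; H -> Sd; H -> d.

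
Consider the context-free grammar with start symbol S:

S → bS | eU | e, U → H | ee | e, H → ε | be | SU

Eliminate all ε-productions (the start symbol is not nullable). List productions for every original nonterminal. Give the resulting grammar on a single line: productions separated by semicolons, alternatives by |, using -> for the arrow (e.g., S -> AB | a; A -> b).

Nullable set: {H, U}.
S -> eU: U nullable, giving e | eU.
Drop H -> ε.
H -> SU: U nullable, giving S | SU.
U -> H: H nullable, giving H.
Unchanged (no nullable symbols): S -> bS; S -> e; H -> be; U -> e; U -> ee.

S -> e | bS | eU; H -> S | SU | be; U -> H | e | ee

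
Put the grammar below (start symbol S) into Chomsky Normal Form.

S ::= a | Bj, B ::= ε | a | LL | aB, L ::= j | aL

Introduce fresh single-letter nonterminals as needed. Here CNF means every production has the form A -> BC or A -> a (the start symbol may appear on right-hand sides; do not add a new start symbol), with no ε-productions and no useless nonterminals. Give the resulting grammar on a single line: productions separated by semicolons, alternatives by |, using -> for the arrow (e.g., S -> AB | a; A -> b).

Nullable: {B}; after ε-elimination: S -> a | j | Bj; B -> a | LL | aB; L -> j | aL.
No unit productions to eliminate.
TERM: introduce A -> a, C -> j and substitute in every rule of length ≥2.

S -> a | j | BC; A -> a; B -> a | AB | LL; C -> j; L -> j | AL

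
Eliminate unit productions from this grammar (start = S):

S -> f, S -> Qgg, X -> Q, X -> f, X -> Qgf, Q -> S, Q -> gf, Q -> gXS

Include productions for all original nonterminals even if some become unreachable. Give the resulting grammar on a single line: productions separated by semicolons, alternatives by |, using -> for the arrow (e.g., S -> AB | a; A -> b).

S -> f | Qgg; Q -> f | gf | Qgg | gXS; X -> f | gf | Qgf | Qgg | gXS

Unit productions: Q->S, X->Q.
Unit pairs (A ⇒* B via units): (Q,S), (X,Q), (X,S).
S: inherits non-unit rules of {S} → Qgg | f.
Q: inherits non-unit rules of {Q, S} → Qgg | f | gXS | gf.
X: inherits non-unit rules of {Q, S, X} → Qgf | Qgg | f | gXS | gf.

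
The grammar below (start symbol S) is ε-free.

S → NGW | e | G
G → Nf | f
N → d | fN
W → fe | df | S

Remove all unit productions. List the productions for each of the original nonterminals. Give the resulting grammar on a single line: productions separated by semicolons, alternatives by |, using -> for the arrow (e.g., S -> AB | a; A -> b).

Unit productions: S->G, W->S.
Unit pairs (A ⇒* B via units): (S,G), (W,G), (W,S).
S: inherits non-unit rules of {G, S} → NGW | Nf | e | f.
G: inherits non-unit rules of {G} → Nf | f.
N: inherits non-unit rules of {N} → d | fN.
W: inherits non-unit rules of {G, S, W} → NGW | Nf | df | e | f | fe.

S -> e | f | Nf | NGW; G -> f | Nf; N -> d | fN; W -> e | f | Nf | df | fe | NGW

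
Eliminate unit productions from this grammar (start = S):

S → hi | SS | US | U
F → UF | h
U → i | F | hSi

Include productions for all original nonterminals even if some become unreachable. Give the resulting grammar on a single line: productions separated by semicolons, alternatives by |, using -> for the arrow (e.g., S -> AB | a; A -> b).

S -> h | i | SS | UF | US | hi | hSi; F -> h | UF; U -> h | i | UF | hSi

Unit productions: S->U, U->F.
Unit pairs (A ⇒* B via units): (S,F), (S,U), (U,F).
S: inherits non-unit rules of {F, S, U} → SS | UF | US | h | hSi | hi | i.
F: inherits non-unit rules of {F} → UF | h.
U: inherits non-unit rules of {F, U} → UF | h | hSi | i.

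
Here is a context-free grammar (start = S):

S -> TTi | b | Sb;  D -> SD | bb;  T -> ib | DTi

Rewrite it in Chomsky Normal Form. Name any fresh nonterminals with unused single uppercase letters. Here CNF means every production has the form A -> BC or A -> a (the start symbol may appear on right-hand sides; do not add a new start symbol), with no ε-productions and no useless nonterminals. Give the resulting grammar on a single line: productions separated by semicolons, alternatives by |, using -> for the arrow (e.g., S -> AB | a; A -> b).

S -> b | SA | TC; A -> b; B -> i; C -> TB; D -> AA | SD; E -> TB; T -> BA | DE

No ε-productions.
No unit productions to eliminate.
TERM: introduce A -> b, B -> i and substitute in every rule of length ≥2.
BIN: S -> TTB becomes S -> TC, C -> TB; T -> DTB becomes T -> DE, E -> TB.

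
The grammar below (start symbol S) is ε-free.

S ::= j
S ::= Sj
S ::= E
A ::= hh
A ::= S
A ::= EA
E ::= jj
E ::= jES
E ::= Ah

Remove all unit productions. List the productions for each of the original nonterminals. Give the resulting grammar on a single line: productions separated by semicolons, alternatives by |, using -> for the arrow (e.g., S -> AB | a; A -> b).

S -> j | Ah | Sj | jj | jES; A -> j | Ah | EA | Sj | hh | jj | jES; E -> Ah | jj | jES

Unit productions: A->S, S->E.
Unit pairs (A ⇒* B via units): (A,E), (A,S), (S,E).
S: inherits non-unit rules of {E, S} → Ah | Sj | j | jES | jj.
A: inherits non-unit rules of {A, E, S} → Ah | EA | Sj | hh | j | jES | jj.
E: inherits non-unit rules of {E} → Ah | jES | jj.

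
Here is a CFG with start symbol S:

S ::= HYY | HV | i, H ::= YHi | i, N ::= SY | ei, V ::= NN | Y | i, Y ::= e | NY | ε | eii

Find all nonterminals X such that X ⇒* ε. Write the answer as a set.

Directly nullable (have an ε-rule): {Y}.
V is nullable via V -> Y (every symbol on the right is already known nullable).
Not nullable: H, N, S — each has a terminal in every rule's right-hand side or depends on a non-nullable symbol.

{V, Y}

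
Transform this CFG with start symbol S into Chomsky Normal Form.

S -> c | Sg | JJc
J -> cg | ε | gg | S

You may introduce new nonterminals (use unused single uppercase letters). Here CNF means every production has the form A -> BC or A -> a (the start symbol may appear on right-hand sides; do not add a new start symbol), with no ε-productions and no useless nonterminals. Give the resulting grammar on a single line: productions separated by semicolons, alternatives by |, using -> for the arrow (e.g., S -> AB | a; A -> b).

S -> c | JA | JD | SB; A -> c; B -> g; C -> JA; D -> JA; J -> c | AB | BB | JA | JC | SB

Nullable: {J}; after ε-elimination: S -> c | Jc | Sg | JJc; J -> S | cg | gg.
After unit-elimination: S -> c | Jc | Sg | JJc; J -> c | Jc | Sg | cg | gg | JJc.
TERM: introduce A -> c, B -> g and substitute in every rule of length ≥2.
BIN: J -> JJA becomes J -> JC, C -> JA; S -> JJA becomes S -> JD, D -> JA.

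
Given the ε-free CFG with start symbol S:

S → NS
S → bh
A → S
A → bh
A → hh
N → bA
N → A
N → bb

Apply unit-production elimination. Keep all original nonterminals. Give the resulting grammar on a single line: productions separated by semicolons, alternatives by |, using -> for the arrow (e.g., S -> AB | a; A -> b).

S -> NS | bh; A -> NS | bh | hh; N -> NS | bA | bb | bh | hh

Unit productions: A->S, N->A.
Unit pairs (A ⇒* B via units): (A,S), (N,A), (N,S).
S: inherits non-unit rules of {S} → NS | bh.
A: inherits non-unit rules of {A, S} → NS | bh | hh.
N: inherits non-unit rules of {A, N, S} → NS | bA | bb | bh | hh.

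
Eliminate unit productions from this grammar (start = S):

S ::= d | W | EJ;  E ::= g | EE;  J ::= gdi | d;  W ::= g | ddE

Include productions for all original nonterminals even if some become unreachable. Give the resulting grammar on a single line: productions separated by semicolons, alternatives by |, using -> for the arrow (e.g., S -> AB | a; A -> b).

Unit productions: S->W.
Unit pairs (A ⇒* B via units): (S,W).
S: inherits non-unit rules of {S, W} → EJ | d | ddE | g.
E: inherits non-unit rules of {E} → EE | g.
J: inherits non-unit rules of {J} → d | gdi.
W: inherits non-unit rules of {W} → ddE | g.

S -> d | g | EJ | ddE; E -> g | EE; J -> d | gdi; W -> g | ddE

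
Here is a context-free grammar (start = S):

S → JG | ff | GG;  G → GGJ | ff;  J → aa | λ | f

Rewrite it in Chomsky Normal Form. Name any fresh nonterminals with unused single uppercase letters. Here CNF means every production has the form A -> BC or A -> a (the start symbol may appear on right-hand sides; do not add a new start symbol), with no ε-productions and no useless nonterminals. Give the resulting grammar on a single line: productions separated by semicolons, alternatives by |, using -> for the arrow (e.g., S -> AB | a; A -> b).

S -> AA | GD | GG | JG; A -> f; B -> a; C -> GJ; D -> GJ; G -> AA | GC | GG; J -> f | BB

Nullable: {J}; after ε-elimination: S -> G | GG | JG | ff; G -> GG | ff | GGJ; J -> f | aa.
After unit-elimination: S -> GG | JG | ff | GGJ; G -> GG | ff | GGJ; J -> f | aa.
TERM: introduce B -> a, A -> f and substitute in every rule of length ≥2.
BIN: G -> GGJ becomes G -> GC, C -> GJ; S -> GGJ becomes S -> GD, D -> GJ.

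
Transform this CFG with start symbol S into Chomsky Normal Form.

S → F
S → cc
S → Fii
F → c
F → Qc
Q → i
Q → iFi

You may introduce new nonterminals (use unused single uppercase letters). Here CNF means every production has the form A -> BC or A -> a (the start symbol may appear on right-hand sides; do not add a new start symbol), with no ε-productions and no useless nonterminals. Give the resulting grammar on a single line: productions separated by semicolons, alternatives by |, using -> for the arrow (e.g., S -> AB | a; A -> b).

S -> c | AA | FD | QA; A -> c; B -> i; C -> FB; D -> BB; F -> c | QA; Q -> i | BC

No ε-productions.
After unit-elimination: S -> c | Qc | cc | Fii; F -> c | Qc; Q -> i | iFi.
TERM: introduce A -> c, B -> i and substitute in every rule of length ≥2.
BIN: Q -> BFB becomes Q -> BC, C -> FB; S -> FBB becomes S -> FD, D -> BB.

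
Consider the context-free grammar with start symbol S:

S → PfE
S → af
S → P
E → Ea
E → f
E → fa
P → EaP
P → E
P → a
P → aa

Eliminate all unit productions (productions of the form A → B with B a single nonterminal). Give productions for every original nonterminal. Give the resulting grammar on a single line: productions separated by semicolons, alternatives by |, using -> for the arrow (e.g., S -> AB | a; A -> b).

S -> a | f | Ea | aa | af | fa | EaP | PfE; E -> f | Ea | fa; P -> a | f | Ea | aa | fa | EaP

Unit productions: P->E, S->P.
Unit pairs (A ⇒* B via units): (P,E), (S,E), (S,P).
S: inherits non-unit rules of {E, P, S} → Ea | EaP | PfE | a | aa | af | f | fa.
E: inherits non-unit rules of {E} → Ea | f | fa.
P: inherits non-unit rules of {E, P} → Ea | EaP | a | aa | f | fa.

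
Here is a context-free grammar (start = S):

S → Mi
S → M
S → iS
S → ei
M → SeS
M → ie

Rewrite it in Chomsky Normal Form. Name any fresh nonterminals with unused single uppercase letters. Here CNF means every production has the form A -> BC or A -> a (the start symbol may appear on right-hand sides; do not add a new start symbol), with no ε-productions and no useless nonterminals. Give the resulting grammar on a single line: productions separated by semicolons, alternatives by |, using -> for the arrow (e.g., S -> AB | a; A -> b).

S -> AB | BA | BS | MB | SD; A -> e; B -> i; C -> AS; D -> AS; M -> BA | SC

No ε-productions.
After unit-elimination: S -> Mi | ei | iS | ie | SeS; M -> ie | SeS.
TERM: introduce A -> e, B -> i and substitute in every rule of length ≥2.
BIN: M -> SAS becomes M -> SC, C -> AS; S -> SAS becomes S -> SD, D -> AS.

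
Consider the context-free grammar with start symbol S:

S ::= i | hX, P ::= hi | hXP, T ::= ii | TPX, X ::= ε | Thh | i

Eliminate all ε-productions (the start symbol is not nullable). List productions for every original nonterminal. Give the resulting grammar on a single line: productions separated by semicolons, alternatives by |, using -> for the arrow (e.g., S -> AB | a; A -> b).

Nullable set: {X}.
S -> hX: X nullable, giving h | hX.
P -> hXP: X nullable, giving hP | hXP.
T -> TPX: X nullable, giving TP | TPX.
Drop X -> ε.
Unchanged (no nullable symbols): S -> i; P -> hi; T -> ii; X -> Thh; X -> i.

S -> h | i | hX; P -> hP | hi | hXP; T -> TP | ii | TPX; X -> i | Thh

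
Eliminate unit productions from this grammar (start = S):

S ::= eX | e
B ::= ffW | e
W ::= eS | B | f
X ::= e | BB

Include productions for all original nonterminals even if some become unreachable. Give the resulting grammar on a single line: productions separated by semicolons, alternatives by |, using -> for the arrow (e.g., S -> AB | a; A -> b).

S -> e | eX; B -> e | ffW; W -> e | f | eS | ffW; X -> e | BB

Unit productions: W->B.
Unit pairs (A ⇒* B via units): (W,B).
S: inherits non-unit rules of {S} → e | eX.
B: inherits non-unit rules of {B} → e | ffW.
W: inherits non-unit rules of {B, W} → e | eS | f | ffW.
X: inherits non-unit rules of {X} → BB | e.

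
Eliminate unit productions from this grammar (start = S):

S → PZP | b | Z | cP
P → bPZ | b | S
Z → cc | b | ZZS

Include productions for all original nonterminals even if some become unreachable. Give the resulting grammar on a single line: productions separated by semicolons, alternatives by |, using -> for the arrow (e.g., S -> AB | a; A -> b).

S -> b | cP | cc | PZP | ZZS; P -> b | cP | cc | PZP | ZZS | bPZ; Z -> b | cc | ZZS

Unit productions: P->S, S->Z.
Unit pairs (A ⇒* B via units): (P,S), (P,Z), (S,Z).
S: inherits non-unit rules of {S, Z} → PZP | ZZS | b | cP | cc.
P: inherits non-unit rules of {P, S, Z} → PZP | ZZS | b | bPZ | cP | cc.
Z: inherits non-unit rules of {Z} → ZZS | b | cc.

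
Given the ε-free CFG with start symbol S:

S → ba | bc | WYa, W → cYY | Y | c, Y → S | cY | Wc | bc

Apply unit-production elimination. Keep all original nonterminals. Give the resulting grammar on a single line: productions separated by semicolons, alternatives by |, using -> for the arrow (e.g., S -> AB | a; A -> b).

S -> ba | bc | WYa; W -> c | Wc | ba | bc | cY | WYa | cYY; Y -> Wc | ba | bc | cY | WYa

Unit productions: W->Y, Y->S.
Unit pairs (A ⇒* B via units): (W,S), (W,Y), (Y,S).
S: inherits non-unit rules of {S} → WYa | ba | bc.
W: inherits non-unit rules of {S, W, Y} → WYa | Wc | ba | bc | c | cY | cYY.
Y: inherits non-unit rules of {S, Y} → WYa | Wc | ba | bc | cY.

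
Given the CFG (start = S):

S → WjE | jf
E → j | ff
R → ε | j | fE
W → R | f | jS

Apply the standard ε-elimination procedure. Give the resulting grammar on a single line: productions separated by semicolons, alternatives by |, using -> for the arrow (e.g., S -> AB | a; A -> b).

S -> jE | jf | WjE; E -> j | ff; R -> j | fE; W -> R | f | jS

Nullable set: {R, W}.
S -> WjE: W nullable, giving WjE | jE.
Drop R -> ε.
W -> R: R nullable, giving R.
Unchanged (no nullable symbols): S -> jf; E -> ff; E -> j; R -> fE; R -> j; W -> f; W -> jS.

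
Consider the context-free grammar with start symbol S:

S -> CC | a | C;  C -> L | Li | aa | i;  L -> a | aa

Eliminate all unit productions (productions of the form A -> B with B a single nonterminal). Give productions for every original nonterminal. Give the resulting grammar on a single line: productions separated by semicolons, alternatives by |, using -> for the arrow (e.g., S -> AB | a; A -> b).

Unit productions: C->L, S->C.
Unit pairs (A ⇒* B via units): (C,L), (S,C), (S,L).
S: inherits non-unit rules of {C, L, S} → CC | Li | a | aa | i.
C: inherits non-unit rules of {C, L} → Li | a | aa | i.
L: inherits non-unit rules of {L} → a | aa.

S -> a | i | CC | Li | aa; C -> a | i | Li | aa; L -> a | aa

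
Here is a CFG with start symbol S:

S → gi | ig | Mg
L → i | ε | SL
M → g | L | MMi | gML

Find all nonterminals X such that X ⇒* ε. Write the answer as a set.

Directly nullable (have an ε-rule): {L}.
M is nullable via M -> L (every symbol on the right is already known nullable).
Not nullable: S — each has a terminal in every rule's right-hand side or depends on a non-nullable symbol.

{L, M}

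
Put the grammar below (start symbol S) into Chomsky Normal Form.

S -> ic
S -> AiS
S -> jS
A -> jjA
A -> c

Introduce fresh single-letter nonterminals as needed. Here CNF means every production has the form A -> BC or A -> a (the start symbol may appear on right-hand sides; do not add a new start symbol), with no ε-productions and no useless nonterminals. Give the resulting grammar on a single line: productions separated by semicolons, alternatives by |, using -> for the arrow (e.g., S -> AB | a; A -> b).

No ε-productions.
No unit productions to eliminate.
TERM: introduce D -> c, C -> i, B -> j and substitute in every rule of length ≥2.
BIN: A -> BBA becomes A -> BE, E -> BA; S -> ACS becomes S -> AF, F -> CS.

S -> AF | BS | CD; A -> c | BE; B -> j; C -> i; D -> c; E -> BA; F -> CS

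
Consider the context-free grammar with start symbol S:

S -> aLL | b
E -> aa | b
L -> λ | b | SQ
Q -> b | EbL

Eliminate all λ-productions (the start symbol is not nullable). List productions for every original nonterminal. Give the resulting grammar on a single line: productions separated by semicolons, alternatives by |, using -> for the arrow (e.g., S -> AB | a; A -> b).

Nullable set: {L}.
S -> aLL: L, L nullable, giving a | aL | aLL.
Drop L -> λ.
Q -> EbL: L nullable, giving Eb | EbL.
Unchanged (no nullable symbols): S -> b; E -> aa; E -> b; L -> SQ; L -> b; Q -> b.

S -> a | b | aL | aLL; E -> b | aa; L -> b | SQ; Q -> b | Eb | EbL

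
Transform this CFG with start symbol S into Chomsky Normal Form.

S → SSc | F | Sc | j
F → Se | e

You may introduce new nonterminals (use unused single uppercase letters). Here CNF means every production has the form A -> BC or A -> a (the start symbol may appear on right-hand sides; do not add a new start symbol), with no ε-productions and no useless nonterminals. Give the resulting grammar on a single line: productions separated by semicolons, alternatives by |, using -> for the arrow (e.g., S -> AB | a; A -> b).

S -> e | j | SA | SB | SC; A -> e; B -> c; C -> SB

No ε-productions.
After unit-elimination: S -> e | j | Sc | Se | SSc; F -> e | Se.
TERM: introduce B -> c, A -> e and substitute in every rule of length ≥2.
BIN: S -> SSB becomes S -> SC, C -> SB.
Drop unreachable/unproductive: F.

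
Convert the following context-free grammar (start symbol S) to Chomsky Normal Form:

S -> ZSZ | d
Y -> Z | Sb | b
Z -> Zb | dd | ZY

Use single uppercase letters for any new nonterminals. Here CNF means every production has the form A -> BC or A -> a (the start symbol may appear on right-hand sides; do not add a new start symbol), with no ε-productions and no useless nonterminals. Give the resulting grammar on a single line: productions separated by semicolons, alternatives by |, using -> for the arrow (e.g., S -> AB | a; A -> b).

No ε-productions.
After unit-elimination: S -> d | ZSZ; Y -> b | Sb | ZY | Zb | dd; Z -> ZY | Zb | dd.
TERM: introduce A -> b, B -> d and substitute in every rule of length ≥2.
BIN: S -> ZSZ becomes S -> ZC, C -> SZ.

S -> d | ZC; A -> b; B -> d; C -> SZ; Y -> b | BB | SA | ZA | ZY; Z -> BB | ZA | ZY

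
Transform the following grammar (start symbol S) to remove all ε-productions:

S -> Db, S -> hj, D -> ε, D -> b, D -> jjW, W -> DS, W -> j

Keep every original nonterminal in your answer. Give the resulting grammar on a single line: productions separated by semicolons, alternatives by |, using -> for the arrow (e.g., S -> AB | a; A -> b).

Nullable set: {D}.
S -> Db: D nullable, giving Db | b.
Drop D -> ε.
W -> DS: D nullable, giving DS | S.
Unchanged (no nullable symbols): S -> hj; D -> b; D -> jjW; W -> j.

S -> b | Db | hj; D -> b | jjW; W -> S | j | DS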